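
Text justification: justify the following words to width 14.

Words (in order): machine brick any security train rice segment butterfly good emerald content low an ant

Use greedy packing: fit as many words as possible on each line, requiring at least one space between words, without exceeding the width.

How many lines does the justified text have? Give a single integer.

Answer: 8

Derivation:
Line 1: ['machine', 'brick'] (min_width=13, slack=1)
Line 2: ['any', 'security'] (min_width=12, slack=2)
Line 3: ['train', 'rice'] (min_width=10, slack=4)
Line 4: ['segment'] (min_width=7, slack=7)
Line 5: ['butterfly', 'good'] (min_width=14, slack=0)
Line 6: ['emerald'] (min_width=7, slack=7)
Line 7: ['content', 'low', 'an'] (min_width=14, slack=0)
Line 8: ['ant'] (min_width=3, slack=11)
Total lines: 8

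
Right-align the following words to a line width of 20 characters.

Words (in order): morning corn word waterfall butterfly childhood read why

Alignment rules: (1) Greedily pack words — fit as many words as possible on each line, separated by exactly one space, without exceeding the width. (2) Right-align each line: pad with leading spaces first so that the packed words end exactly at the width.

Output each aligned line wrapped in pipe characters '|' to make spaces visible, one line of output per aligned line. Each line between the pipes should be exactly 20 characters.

Line 1: ['morning', 'corn', 'word'] (min_width=17, slack=3)
Line 2: ['waterfall', 'butterfly'] (min_width=19, slack=1)
Line 3: ['childhood', 'read', 'why'] (min_width=18, slack=2)

Answer: |   morning corn word|
| waterfall butterfly|
|  childhood read why|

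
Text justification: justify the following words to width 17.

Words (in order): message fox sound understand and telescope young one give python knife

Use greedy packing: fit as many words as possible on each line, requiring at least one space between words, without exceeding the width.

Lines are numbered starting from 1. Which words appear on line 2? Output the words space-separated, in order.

Answer: understand and

Derivation:
Line 1: ['message', 'fox', 'sound'] (min_width=17, slack=0)
Line 2: ['understand', 'and'] (min_width=14, slack=3)
Line 3: ['telescope', 'young'] (min_width=15, slack=2)
Line 4: ['one', 'give', 'python'] (min_width=15, slack=2)
Line 5: ['knife'] (min_width=5, slack=12)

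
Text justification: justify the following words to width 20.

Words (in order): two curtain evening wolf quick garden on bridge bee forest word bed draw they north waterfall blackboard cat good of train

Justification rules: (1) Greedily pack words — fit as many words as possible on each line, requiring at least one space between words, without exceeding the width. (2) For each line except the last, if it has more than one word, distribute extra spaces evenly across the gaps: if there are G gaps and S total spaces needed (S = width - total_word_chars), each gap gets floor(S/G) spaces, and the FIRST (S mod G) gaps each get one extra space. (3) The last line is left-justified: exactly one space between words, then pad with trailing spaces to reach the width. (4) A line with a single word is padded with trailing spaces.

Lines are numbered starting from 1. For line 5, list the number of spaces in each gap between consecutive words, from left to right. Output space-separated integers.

Line 1: ['two', 'curtain', 'evening'] (min_width=19, slack=1)
Line 2: ['wolf', 'quick', 'garden', 'on'] (min_width=20, slack=0)
Line 3: ['bridge', 'bee', 'forest'] (min_width=17, slack=3)
Line 4: ['word', 'bed', 'draw', 'they'] (min_width=18, slack=2)
Line 5: ['north', 'waterfall'] (min_width=15, slack=5)
Line 6: ['blackboard', 'cat', 'good'] (min_width=19, slack=1)
Line 7: ['of', 'train'] (min_width=8, slack=12)

Answer: 6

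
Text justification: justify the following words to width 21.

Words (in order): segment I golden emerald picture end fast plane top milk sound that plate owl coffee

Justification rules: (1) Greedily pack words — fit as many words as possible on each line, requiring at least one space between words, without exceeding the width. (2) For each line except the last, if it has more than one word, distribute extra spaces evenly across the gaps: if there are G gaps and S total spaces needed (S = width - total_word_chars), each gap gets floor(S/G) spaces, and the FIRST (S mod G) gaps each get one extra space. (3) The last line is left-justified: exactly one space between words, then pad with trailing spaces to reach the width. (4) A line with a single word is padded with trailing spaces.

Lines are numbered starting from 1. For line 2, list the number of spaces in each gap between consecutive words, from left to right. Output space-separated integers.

Answer: 2 2

Derivation:
Line 1: ['segment', 'I', 'golden'] (min_width=16, slack=5)
Line 2: ['emerald', 'picture', 'end'] (min_width=19, slack=2)
Line 3: ['fast', 'plane', 'top', 'milk'] (min_width=19, slack=2)
Line 4: ['sound', 'that', 'plate', 'owl'] (min_width=20, slack=1)
Line 5: ['coffee'] (min_width=6, slack=15)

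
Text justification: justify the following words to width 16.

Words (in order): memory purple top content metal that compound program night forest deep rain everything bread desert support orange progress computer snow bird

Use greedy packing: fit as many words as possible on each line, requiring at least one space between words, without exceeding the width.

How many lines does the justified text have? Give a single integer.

Answer: 11

Derivation:
Line 1: ['memory', 'purple'] (min_width=13, slack=3)
Line 2: ['top', 'content'] (min_width=11, slack=5)
Line 3: ['metal', 'that'] (min_width=10, slack=6)
Line 4: ['compound', 'program'] (min_width=16, slack=0)
Line 5: ['night', 'forest'] (min_width=12, slack=4)
Line 6: ['deep', 'rain'] (min_width=9, slack=7)
Line 7: ['everything', 'bread'] (min_width=16, slack=0)
Line 8: ['desert', 'support'] (min_width=14, slack=2)
Line 9: ['orange', 'progress'] (min_width=15, slack=1)
Line 10: ['computer', 'snow'] (min_width=13, slack=3)
Line 11: ['bird'] (min_width=4, slack=12)
Total lines: 11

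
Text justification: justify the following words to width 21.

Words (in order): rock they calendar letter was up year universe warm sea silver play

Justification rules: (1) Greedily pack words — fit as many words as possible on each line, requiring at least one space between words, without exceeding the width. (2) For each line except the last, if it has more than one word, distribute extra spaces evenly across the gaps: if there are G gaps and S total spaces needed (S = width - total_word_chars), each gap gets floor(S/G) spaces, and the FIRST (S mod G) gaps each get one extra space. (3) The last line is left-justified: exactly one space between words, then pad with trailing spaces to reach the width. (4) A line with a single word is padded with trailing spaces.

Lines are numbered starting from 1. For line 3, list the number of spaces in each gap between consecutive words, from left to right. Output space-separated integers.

Line 1: ['rock', 'they', 'calendar'] (min_width=18, slack=3)
Line 2: ['letter', 'was', 'up', 'year'] (min_width=18, slack=3)
Line 3: ['universe', 'warm', 'sea'] (min_width=17, slack=4)
Line 4: ['silver', 'play'] (min_width=11, slack=10)

Answer: 3 3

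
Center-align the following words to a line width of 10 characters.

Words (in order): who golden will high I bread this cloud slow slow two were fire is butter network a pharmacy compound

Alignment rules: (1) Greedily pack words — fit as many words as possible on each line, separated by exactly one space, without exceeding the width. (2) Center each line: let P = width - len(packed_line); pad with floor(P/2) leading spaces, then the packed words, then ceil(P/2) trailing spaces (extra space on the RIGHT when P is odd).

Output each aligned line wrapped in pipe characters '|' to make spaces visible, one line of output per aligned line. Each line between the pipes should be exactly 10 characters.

Line 1: ['who', 'golden'] (min_width=10, slack=0)
Line 2: ['will', 'high'] (min_width=9, slack=1)
Line 3: ['I', 'bread'] (min_width=7, slack=3)
Line 4: ['this', 'cloud'] (min_width=10, slack=0)
Line 5: ['slow', 'slow'] (min_width=9, slack=1)
Line 6: ['two', 'were'] (min_width=8, slack=2)
Line 7: ['fire', 'is'] (min_width=7, slack=3)
Line 8: ['butter'] (min_width=6, slack=4)
Line 9: ['network', 'a'] (min_width=9, slack=1)
Line 10: ['pharmacy'] (min_width=8, slack=2)
Line 11: ['compound'] (min_width=8, slack=2)

Answer: |who golden|
|will high |
| I bread  |
|this cloud|
|slow slow |
| two were |
| fire is  |
|  butter  |
|network a |
| pharmacy |
| compound |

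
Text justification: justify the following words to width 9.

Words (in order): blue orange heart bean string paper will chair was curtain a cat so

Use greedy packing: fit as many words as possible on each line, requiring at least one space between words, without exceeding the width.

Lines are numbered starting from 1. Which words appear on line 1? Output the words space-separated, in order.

Answer: blue

Derivation:
Line 1: ['blue'] (min_width=4, slack=5)
Line 2: ['orange'] (min_width=6, slack=3)
Line 3: ['heart'] (min_width=5, slack=4)
Line 4: ['bean'] (min_width=4, slack=5)
Line 5: ['string'] (min_width=6, slack=3)
Line 6: ['paper'] (min_width=5, slack=4)
Line 7: ['will'] (min_width=4, slack=5)
Line 8: ['chair', 'was'] (min_width=9, slack=0)
Line 9: ['curtain', 'a'] (min_width=9, slack=0)
Line 10: ['cat', 'so'] (min_width=6, slack=3)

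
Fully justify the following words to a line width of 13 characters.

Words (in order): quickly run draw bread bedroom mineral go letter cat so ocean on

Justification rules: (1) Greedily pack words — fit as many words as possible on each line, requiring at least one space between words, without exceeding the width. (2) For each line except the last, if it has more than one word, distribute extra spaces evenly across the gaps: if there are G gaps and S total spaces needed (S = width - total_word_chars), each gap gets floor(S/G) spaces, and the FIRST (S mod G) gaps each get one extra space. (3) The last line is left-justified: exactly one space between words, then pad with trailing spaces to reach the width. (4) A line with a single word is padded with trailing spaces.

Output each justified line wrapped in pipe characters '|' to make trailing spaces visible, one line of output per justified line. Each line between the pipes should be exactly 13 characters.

Line 1: ['quickly', 'run'] (min_width=11, slack=2)
Line 2: ['draw', 'bread'] (min_width=10, slack=3)
Line 3: ['bedroom'] (min_width=7, slack=6)
Line 4: ['mineral', 'go'] (min_width=10, slack=3)
Line 5: ['letter', 'cat', 'so'] (min_width=13, slack=0)
Line 6: ['ocean', 'on'] (min_width=8, slack=5)

Answer: |quickly   run|
|draw    bread|
|bedroom      |
|mineral    go|
|letter cat so|
|ocean on     |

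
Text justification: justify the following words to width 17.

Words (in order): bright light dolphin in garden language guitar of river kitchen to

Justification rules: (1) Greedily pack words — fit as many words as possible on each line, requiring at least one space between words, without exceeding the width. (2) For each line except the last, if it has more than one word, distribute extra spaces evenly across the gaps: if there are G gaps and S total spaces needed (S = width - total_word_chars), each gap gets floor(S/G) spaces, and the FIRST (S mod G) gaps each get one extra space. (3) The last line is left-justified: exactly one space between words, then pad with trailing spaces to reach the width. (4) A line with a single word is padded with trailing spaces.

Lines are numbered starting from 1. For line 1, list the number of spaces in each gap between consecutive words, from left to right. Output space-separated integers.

Line 1: ['bright', 'light'] (min_width=12, slack=5)
Line 2: ['dolphin', 'in', 'garden'] (min_width=17, slack=0)
Line 3: ['language', 'guitar'] (min_width=15, slack=2)
Line 4: ['of', 'river', 'kitchen'] (min_width=16, slack=1)
Line 5: ['to'] (min_width=2, slack=15)

Answer: 6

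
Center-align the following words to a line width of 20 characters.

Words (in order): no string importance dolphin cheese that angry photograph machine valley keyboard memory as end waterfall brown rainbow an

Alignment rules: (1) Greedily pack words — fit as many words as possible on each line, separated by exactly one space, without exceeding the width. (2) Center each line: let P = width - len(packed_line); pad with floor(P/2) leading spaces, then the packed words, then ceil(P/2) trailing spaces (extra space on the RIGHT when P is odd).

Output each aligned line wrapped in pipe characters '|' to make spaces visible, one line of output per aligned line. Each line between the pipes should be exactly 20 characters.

Line 1: ['no', 'string', 'importance'] (min_width=20, slack=0)
Line 2: ['dolphin', 'cheese', 'that'] (min_width=19, slack=1)
Line 3: ['angry', 'photograph'] (min_width=16, slack=4)
Line 4: ['machine', 'valley'] (min_width=14, slack=6)
Line 5: ['keyboard', 'memory', 'as'] (min_width=18, slack=2)
Line 6: ['end', 'waterfall', 'brown'] (min_width=19, slack=1)
Line 7: ['rainbow', 'an'] (min_width=10, slack=10)

Answer: |no string importance|
|dolphin cheese that |
|  angry photograph  |
|   machine valley   |
| keyboard memory as |
|end waterfall brown |
|     rainbow an     |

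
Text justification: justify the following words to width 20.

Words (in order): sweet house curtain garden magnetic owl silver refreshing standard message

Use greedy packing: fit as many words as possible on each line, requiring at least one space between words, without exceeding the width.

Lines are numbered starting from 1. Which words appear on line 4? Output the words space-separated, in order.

Answer: standard message

Derivation:
Line 1: ['sweet', 'house', 'curtain'] (min_width=19, slack=1)
Line 2: ['garden', 'magnetic', 'owl'] (min_width=19, slack=1)
Line 3: ['silver', 'refreshing'] (min_width=17, slack=3)
Line 4: ['standard', 'message'] (min_width=16, slack=4)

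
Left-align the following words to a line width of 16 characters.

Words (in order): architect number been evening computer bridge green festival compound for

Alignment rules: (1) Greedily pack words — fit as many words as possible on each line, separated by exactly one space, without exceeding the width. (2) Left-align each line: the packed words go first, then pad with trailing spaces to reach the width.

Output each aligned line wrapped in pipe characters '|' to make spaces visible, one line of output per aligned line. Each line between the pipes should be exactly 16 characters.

Answer: |architect number|
|been evening    |
|computer bridge |
|green festival  |
|compound for    |

Derivation:
Line 1: ['architect', 'number'] (min_width=16, slack=0)
Line 2: ['been', 'evening'] (min_width=12, slack=4)
Line 3: ['computer', 'bridge'] (min_width=15, slack=1)
Line 4: ['green', 'festival'] (min_width=14, slack=2)
Line 5: ['compound', 'for'] (min_width=12, slack=4)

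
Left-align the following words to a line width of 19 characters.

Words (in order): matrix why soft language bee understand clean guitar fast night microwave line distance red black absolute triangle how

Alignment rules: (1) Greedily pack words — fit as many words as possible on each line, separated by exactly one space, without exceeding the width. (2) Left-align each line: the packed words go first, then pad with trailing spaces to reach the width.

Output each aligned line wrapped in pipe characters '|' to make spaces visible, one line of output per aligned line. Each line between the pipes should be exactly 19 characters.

Answer: |matrix why soft    |
|language bee       |
|understand clean   |
|guitar fast night  |
|microwave line     |
|distance red black |
|absolute triangle  |
|how                |

Derivation:
Line 1: ['matrix', 'why', 'soft'] (min_width=15, slack=4)
Line 2: ['language', 'bee'] (min_width=12, slack=7)
Line 3: ['understand', 'clean'] (min_width=16, slack=3)
Line 4: ['guitar', 'fast', 'night'] (min_width=17, slack=2)
Line 5: ['microwave', 'line'] (min_width=14, slack=5)
Line 6: ['distance', 'red', 'black'] (min_width=18, slack=1)
Line 7: ['absolute', 'triangle'] (min_width=17, slack=2)
Line 8: ['how'] (min_width=3, slack=16)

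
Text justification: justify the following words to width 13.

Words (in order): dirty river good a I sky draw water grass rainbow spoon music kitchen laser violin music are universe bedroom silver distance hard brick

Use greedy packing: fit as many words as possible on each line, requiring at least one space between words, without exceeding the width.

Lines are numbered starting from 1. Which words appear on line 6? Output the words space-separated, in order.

Answer: kitchen laser

Derivation:
Line 1: ['dirty', 'river'] (min_width=11, slack=2)
Line 2: ['good', 'a', 'I', 'sky'] (min_width=12, slack=1)
Line 3: ['draw', 'water'] (min_width=10, slack=3)
Line 4: ['grass', 'rainbow'] (min_width=13, slack=0)
Line 5: ['spoon', 'music'] (min_width=11, slack=2)
Line 6: ['kitchen', 'laser'] (min_width=13, slack=0)
Line 7: ['violin', 'music'] (min_width=12, slack=1)
Line 8: ['are', 'universe'] (min_width=12, slack=1)
Line 9: ['bedroom'] (min_width=7, slack=6)
Line 10: ['silver'] (min_width=6, slack=7)
Line 11: ['distance', 'hard'] (min_width=13, slack=0)
Line 12: ['brick'] (min_width=5, slack=8)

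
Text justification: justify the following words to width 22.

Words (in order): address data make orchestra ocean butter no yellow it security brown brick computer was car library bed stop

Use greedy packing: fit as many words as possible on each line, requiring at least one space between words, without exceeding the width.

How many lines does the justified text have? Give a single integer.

Line 1: ['address', 'data', 'make'] (min_width=17, slack=5)
Line 2: ['orchestra', 'ocean', 'butter'] (min_width=22, slack=0)
Line 3: ['no', 'yellow', 'it', 'security'] (min_width=21, slack=1)
Line 4: ['brown', 'brick', 'computer'] (min_width=20, slack=2)
Line 5: ['was', 'car', 'library', 'bed'] (min_width=19, slack=3)
Line 6: ['stop'] (min_width=4, slack=18)
Total lines: 6

Answer: 6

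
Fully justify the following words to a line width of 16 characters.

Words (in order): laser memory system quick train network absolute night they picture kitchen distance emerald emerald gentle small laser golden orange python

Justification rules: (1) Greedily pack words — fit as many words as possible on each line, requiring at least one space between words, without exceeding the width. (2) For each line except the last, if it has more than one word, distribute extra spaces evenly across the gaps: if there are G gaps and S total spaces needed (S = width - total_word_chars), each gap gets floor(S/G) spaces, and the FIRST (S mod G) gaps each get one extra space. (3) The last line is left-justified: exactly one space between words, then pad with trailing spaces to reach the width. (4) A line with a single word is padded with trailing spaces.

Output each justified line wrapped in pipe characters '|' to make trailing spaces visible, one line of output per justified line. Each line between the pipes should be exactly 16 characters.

Line 1: ['laser', 'memory'] (min_width=12, slack=4)
Line 2: ['system', 'quick'] (min_width=12, slack=4)
Line 3: ['train', 'network'] (min_width=13, slack=3)
Line 4: ['absolute', 'night'] (min_width=14, slack=2)
Line 5: ['they', 'picture'] (min_width=12, slack=4)
Line 6: ['kitchen', 'distance'] (min_width=16, slack=0)
Line 7: ['emerald', 'emerald'] (min_width=15, slack=1)
Line 8: ['gentle', 'small'] (min_width=12, slack=4)
Line 9: ['laser', 'golden'] (min_width=12, slack=4)
Line 10: ['orange', 'python'] (min_width=13, slack=3)

Answer: |laser     memory|
|system     quick|
|train    network|
|absolute   night|
|they     picture|
|kitchen distance|
|emerald  emerald|
|gentle     small|
|laser     golden|
|orange python   |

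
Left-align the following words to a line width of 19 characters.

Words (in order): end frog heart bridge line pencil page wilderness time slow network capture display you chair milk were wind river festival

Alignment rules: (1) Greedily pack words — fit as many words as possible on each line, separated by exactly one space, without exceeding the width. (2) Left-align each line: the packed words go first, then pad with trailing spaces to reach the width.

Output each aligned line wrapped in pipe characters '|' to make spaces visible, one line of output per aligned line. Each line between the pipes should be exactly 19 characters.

Line 1: ['end', 'frog', 'heart'] (min_width=14, slack=5)
Line 2: ['bridge', 'line', 'pencil'] (min_width=18, slack=1)
Line 3: ['page', 'wilderness'] (min_width=15, slack=4)
Line 4: ['time', 'slow', 'network'] (min_width=17, slack=2)
Line 5: ['capture', 'display', 'you'] (min_width=19, slack=0)
Line 6: ['chair', 'milk', 'were'] (min_width=15, slack=4)
Line 7: ['wind', 'river', 'festival'] (min_width=19, slack=0)

Answer: |end frog heart     |
|bridge line pencil |
|page wilderness    |
|time slow network  |
|capture display you|
|chair milk were    |
|wind river festival|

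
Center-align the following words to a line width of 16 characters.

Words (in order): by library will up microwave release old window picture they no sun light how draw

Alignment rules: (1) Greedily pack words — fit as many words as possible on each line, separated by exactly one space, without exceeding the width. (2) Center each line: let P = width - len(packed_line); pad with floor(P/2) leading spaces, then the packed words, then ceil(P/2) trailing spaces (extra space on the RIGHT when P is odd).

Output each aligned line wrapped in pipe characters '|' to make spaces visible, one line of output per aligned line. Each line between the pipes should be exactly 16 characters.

Answer: |by library will |
|  up microwave  |
|  release old   |
| window picture |
|  they no sun   |
| light how draw |

Derivation:
Line 1: ['by', 'library', 'will'] (min_width=15, slack=1)
Line 2: ['up', 'microwave'] (min_width=12, slack=4)
Line 3: ['release', 'old'] (min_width=11, slack=5)
Line 4: ['window', 'picture'] (min_width=14, slack=2)
Line 5: ['they', 'no', 'sun'] (min_width=11, slack=5)
Line 6: ['light', 'how', 'draw'] (min_width=14, slack=2)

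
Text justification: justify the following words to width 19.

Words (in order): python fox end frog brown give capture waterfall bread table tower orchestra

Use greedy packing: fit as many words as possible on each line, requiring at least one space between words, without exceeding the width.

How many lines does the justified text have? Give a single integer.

Line 1: ['python', 'fox', 'end', 'frog'] (min_width=19, slack=0)
Line 2: ['brown', 'give', 'capture'] (min_width=18, slack=1)
Line 3: ['waterfall', 'bread'] (min_width=15, slack=4)
Line 4: ['table', 'tower'] (min_width=11, slack=8)
Line 5: ['orchestra'] (min_width=9, slack=10)
Total lines: 5

Answer: 5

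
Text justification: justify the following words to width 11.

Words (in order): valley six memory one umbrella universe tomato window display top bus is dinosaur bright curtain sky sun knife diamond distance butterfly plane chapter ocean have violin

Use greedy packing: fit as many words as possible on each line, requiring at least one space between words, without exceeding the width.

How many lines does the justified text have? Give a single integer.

Line 1: ['valley', 'six'] (min_width=10, slack=1)
Line 2: ['memory', 'one'] (min_width=10, slack=1)
Line 3: ['umbrella'] (min_width=8, slack=3)
Line 4: ['universe'] (min_width=8, slack=3)
Line 5: ['tomato'] (min_width=6, slack=5)
Line 6: ['window'] (min_width=6, slack=5)
Line 7: ['display', 'top'] (min_width=11, slack=0)
Line 8: ['bus', 'is'] (min_width=6, slack=5)
Line 9: ['dinosaur'] (min_width=8, slack=3)
Line 10: ['bright'] (min_width=6, slack=5)
Line 11: ['curtain', 'sky'] (min_width=11, slack=0)
Line 12: ['sun', 'knife'] (min_width=9, slack=2)
Line 13: ['diamond'] (min_width=7, slack=4)
Line 14: ['distance'] (min_width=8, slack=3)
Line 15: ['butterfly'] (min_width=9, slack=2)
Line 16: ['plane'] (min_width=5, slack=6)
Line 17: ['chapter'] (min_width=7, slack=4)
Line 18: ['ocean', 'have'] (min_width=10, slack=1)
Line 19: ['violin'] (min_width=6, slack=5)
Total lines: 19

Answer: 19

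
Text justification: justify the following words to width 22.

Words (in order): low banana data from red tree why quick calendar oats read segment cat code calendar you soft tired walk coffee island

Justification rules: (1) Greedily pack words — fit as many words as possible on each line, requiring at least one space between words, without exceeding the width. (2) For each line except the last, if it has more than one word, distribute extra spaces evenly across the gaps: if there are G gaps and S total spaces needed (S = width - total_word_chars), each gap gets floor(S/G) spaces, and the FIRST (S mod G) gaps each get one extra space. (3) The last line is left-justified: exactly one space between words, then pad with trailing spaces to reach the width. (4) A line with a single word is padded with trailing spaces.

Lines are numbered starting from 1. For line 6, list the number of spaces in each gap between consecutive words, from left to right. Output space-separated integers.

Answer: 4 3

Derivation:
Line 1: ['low', 'banana', 'data', 'from'] (min_width=20, slack=2)
Line 2: ['red', 'tree', 'why', 'quick'] (min_width=18, slack=4)
Line 3: ['calendar', 'oats', 'read'] (min_width=18, slack=4)
Line 4: ['segment', 'cat', 'code'] (min_width=16, slack=6)
Line 5: ['calendar', 'you', 'soft'] (min_width=17, slack=5)
Line 6: ['tired', 'walk', 'coffee'] (min_width=17, slack=5)
Line 7: ['island'] (min_width=6, slack=16)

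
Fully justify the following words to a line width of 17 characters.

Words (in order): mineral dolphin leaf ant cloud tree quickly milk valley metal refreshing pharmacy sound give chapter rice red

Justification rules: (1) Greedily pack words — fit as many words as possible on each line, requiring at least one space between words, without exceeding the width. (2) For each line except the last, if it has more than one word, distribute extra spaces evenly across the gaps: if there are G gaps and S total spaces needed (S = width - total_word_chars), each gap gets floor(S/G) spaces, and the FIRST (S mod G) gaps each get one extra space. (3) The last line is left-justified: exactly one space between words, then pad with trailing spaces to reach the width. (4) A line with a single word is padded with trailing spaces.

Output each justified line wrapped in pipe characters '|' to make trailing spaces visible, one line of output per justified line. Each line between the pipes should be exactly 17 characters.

Answer: |mineral   dolphin|
|leaf   ant  cloud|
|tree quickly milk|
|valley      metal|
|refreshing       |
|pharmacy    sound|
|give chapter rice|
|red              |

Derivation:
Line 1: ['mineral', 'dolphin'] (min_width=15, slack=2)
Line 2: ['leaf', 'ant', 'cloud'] (min_width=14, slack=3)
Line 3: ['tree', 'quickly', 'milk'] (min_width=17, slack=0)
Line 4: ['valley', 'metal'] (min_width=12, slack=5)
Line 5: ['refreshing'] (min_width=10, slack=7)
Line 6: ['pharmacy', 'sound'] (min_width=14, slack=3)
Line 7: ['give', 'chapter', 'rice'] (min_width=17, slack=0)
Line 8: ['red'] (min_width=3, slack=14)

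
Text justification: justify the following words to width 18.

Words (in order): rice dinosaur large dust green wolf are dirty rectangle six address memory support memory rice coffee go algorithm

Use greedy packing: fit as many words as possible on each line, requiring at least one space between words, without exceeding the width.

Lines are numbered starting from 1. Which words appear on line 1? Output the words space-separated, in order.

Answer: rice dinosaur

Derivation:
Line 1: ['rice', 'dinosaur'] (min_width=13, slack=5)
Line 2: ['large', 'dust', 'green'] (min_width=16, slack=2)
Line 3: ['wolf', 'are', 'dirty'] (min_width=14, slack=4)
Line 4: ['rectangle', 'six'] (min_width=13, slack=5)
Line 5: ['address', 'memory'] (min_width=14, slack=4)
Line 6: ['support', 'memory'] (min_width=14, slack=4)
Line 7: ['rice', 'coffee', 'go'] (min_width=14, slack=4)
Line 8: ['algorithm'] (min_width=9, slack=9)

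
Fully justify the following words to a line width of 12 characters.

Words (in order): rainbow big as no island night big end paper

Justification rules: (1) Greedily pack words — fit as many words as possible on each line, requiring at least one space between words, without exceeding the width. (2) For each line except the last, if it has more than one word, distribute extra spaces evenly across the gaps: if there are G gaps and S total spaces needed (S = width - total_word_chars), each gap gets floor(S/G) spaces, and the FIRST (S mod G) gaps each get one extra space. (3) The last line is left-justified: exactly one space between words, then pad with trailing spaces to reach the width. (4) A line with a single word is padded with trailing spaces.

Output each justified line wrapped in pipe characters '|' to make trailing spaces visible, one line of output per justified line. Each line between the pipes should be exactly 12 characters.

Line 1: ['rainbow', 'big'] (min_width=11, slack=1)
Line 2: ['as', 'no', 'island'] (min_width=12, slack=0)
Line 3: ['night', 'big'] (min_width=9, slack=3)
Line 4: ['end', 'paper'] (min_width=9, slack=3)

Answer: |rainbow  big|
|as no island|
|night    big|
|end paper   |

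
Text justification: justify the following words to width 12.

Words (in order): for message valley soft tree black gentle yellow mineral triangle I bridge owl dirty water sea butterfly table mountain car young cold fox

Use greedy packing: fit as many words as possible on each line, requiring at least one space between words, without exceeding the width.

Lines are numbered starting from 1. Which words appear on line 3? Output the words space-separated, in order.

Answer: tree black

Derivation:
Line 1: ['for', 'message'] (min_width=11, slack=1)
Line 2: ['valley', 'soft'] (min_width=11, slack=1)
Line 3: ['tree', 'black'] (min_width=10, slack=2)
Line 4: ['gentle'] (min_width=6, slack=6)
Line 5: ['yellow'] (min_width=6, slack=6)
Line 6: ['mineral'] (min_width=7, slack=5)
Line 7: ['triangle', 'I'] (min_width=10, slack=2)
Line 8: ['bridge', 'owl'] (min_width=10, slack=2)
Line 9: ['dirty', 'water'] (min_width=11, slack=1)
Line 10: ['sea'] (min_width=3, slack=9)
Line 11: ['butterfly'] (min_width=9, slack=3)
Line 12: ['table'] (min_width=5, slack=7)
Line 13: ['mountain', 'car'] (min_width=12, slack=0)
Line 14: ['young', 'cold'] (min_width=10, slack=2)
Line 15: ['fox'] (min_width=3, slack=9)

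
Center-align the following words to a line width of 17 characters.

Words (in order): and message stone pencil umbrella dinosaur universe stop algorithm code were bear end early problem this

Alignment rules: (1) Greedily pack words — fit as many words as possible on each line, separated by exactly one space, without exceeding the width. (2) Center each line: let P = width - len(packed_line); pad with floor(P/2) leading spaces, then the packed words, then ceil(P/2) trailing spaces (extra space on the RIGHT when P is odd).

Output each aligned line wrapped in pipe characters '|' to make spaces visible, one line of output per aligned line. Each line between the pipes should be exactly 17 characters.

Line 1: ['and', 'message', 'stone'] (min_width=17, slack=0)
Line 2: ['pencil', 'umbrella'] (min_width=15, slack=2)
Line 3: ['dinosaur', 'universe'] (min_width=17, slack=0)
Line 4: ['stop', 'algorithm'] (min_width=14, slack=3)
Line 5: ['code', 'were', 'bear'] (min_width=14, slack=3)
Line 6: ['end', 'early', 'problem'] (min_width=17, slack=0)
Line 7: ['this'] (min_width=4, slack=13)

Answer: |and message stone|
| pencil umbrella |
|dinosaur universe|
| stop algorithm  |
| code were bear  |
|end early problem|
|      this       |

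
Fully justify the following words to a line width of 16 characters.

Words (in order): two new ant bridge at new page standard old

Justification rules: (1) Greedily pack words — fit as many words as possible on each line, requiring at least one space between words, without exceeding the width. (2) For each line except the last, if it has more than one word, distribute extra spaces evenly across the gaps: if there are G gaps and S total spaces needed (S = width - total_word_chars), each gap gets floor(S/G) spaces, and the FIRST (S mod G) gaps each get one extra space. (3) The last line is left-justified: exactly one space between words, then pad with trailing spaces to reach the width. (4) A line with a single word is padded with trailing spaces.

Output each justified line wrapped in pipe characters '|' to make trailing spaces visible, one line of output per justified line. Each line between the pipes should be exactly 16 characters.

Answer: |two    new   ant|
|bridge   at  new|
|page    standard|
|old             |

Derivation:
Line 1: ['two', 'new', 'ant'] (min_width=11, slack=5)
Line 2: ['bridge', 'at', 'new'] (min_width=13, slack=3)
Line 3: ['page', 'standard'] (min_width=13, slack=3)
Line 4: ['old'] (min_width=3, slack=13)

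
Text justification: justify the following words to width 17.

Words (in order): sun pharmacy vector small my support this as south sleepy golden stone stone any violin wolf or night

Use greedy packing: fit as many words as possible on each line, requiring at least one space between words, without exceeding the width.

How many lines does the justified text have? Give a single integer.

Answer: 7

Derivation:
Line 1: ['sun', 'pharmacy'] (min_width=12, slack=5)
Line 2: ['vector', 'small', 'my'] (min_width=15, slack=2)
Line 3: ['support', 'this', 'as'] (min_width=15, slack=2)
Line 4: ['south', 'sleepy'] (min_width=12, slack=5)
Line 5: ['golden', 'stone'] (min_width=12, slack=5)
Line 6: ['stone', 'any', 'violin'] (min_width=16, slack=1)
Line 7: ['wolf', 'or', 'night'] (min_width=13, slack=4)
Total lines: 7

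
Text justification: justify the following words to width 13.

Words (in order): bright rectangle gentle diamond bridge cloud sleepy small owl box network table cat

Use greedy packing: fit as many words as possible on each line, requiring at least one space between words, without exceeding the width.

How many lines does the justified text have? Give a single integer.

Line 1: ['bright'] (min_width=6, slack=7)
Line 2: ['rectangle'] (min_width=9, slack=4)
Line 3: ['gentle'] (min_width=6, slack=7)
Line 4: ['diamond'] (min_width=7, slack=6)
Line 5: ['bridge', 'cloud'] (min_width=12, slack=1)
Line 6: ['sleepy', 'small'] (min_width=12, slack=1)
Line 7: ['owl', 'box'] (min_width=7, slack=6)
Line 8: ['network', 'table'] (min_width=13, slack=0)
Line 9: ['cat'] (min_width=3, slack=10)
Total lines: 9

Answer: 9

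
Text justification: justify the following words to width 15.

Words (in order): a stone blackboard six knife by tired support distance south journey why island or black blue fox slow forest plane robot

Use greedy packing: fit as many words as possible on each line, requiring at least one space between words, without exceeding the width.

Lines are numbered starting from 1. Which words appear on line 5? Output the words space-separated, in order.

Line 1: ['a', 'stone'] (min_width=7, slack=8)
Line 2: ['blackboard', 'six'] (min_width=14, slack=1)
Line 3: ['knife', 'by', 'tired'] (min_width=14, slack=1)
Line 4: ['support'] (min_width=7, slack=8)
Line 5: ['distance', 'south'] (min_width=14, slack=1)
Line 6: ['journey', 'why'] (min_width=11, slack=4)
Line 7: ['island', 'or', 'black'] (min_width=15, slack=0)
Line 8: ['blue', 'fox', 'slow'] (min_width=13, slack=2)
Line 9: ['forest', 'plane'] (min_width=12, slack=3)
Line 10: ['robot'] (min_width=5, slack=10)

Answer: distance south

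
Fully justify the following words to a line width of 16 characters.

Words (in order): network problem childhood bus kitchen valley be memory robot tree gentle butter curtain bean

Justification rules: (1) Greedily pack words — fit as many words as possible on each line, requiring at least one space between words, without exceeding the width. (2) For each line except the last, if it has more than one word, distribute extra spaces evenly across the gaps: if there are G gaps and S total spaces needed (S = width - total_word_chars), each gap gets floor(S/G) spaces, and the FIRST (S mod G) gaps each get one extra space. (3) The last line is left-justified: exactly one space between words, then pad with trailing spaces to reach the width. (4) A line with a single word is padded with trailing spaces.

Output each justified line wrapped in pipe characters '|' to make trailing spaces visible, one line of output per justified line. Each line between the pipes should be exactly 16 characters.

Line 1: ['network', 'problem'] (min_width=15, slack=1)
Line 2: ['childhood', 'bus'] (min_width=13, slack=3)
Line 3: ['kitchen', 'valley'] (min_width=14, slack=2)
Line 4: ['be', 'memory', 'robot'] (min_width=15, slack=1)
Line 5: ['tree', 'gentle'] (min_width=11, slack=5)
Line 6: ['butter', 'curtain'] (min_width=14, slack=2)
Line 7: ['bean'] (min_width=4, slack=12)

Answer: |network  problem|
|childhood    bus|
|kitchen   valley|
|be  memory robot|
|tree      gentle|
|butter   curtain|
|bean            |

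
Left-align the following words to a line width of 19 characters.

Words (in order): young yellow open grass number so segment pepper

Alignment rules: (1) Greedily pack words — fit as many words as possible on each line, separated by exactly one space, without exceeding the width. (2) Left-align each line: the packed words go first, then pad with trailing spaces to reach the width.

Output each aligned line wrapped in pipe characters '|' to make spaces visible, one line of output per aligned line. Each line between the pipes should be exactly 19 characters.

Line 1: ['young', 'yellow', 'open'] (min_width=17, slack=2)
Line 2: ['grass', 'number', 'so'] (min_width=15, slack=4)
Line 3: ['segment', 'pepper'] (min_width=14, slack=5)

Answer: |young yellow open  |
|grass number so    |
|segment pepper     |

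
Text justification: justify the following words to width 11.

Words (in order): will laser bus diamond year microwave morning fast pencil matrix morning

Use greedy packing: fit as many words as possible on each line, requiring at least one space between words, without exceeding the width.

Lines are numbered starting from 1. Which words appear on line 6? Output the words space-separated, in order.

Answer: fast pencil

Derivation:
Line 1: ['will', 'laser'] (min_width=10, slack=1)
Line 2: ['bus', 'diamond'] (min_width=11, slack=0)
Line 3: ['year'] (min_width=4, slack=7)
Line 4: ['microwave'] (min_width=9, slack=2)
Line 5: ['morning'] (min_width=7, slack=4)
Line 6: ['fast', 'pencil'] (min_width=11, slack=0)
Line 7: ['matrix'] (min_width=6, slack=5)
Line 8: ['morning'] (min_width=7, slack=4)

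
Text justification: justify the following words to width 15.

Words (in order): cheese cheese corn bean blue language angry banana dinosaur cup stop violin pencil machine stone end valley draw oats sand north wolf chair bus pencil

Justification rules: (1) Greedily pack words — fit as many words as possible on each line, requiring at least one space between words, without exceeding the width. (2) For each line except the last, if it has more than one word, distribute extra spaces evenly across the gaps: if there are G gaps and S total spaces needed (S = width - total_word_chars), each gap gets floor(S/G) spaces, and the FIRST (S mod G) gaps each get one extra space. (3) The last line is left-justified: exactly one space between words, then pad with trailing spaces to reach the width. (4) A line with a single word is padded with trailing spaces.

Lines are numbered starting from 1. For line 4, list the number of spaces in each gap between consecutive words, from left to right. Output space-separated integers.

Answer: 1

Derivation:
Line 1: ['cheese', 'cheese'] (min_width=13, slack=2)
Line 2: ['corn', 'bean', 'blue'] (min_width=14, slack=1)
Line 3: ['language', 'angry'] (min_width=14, slack=1)
Line 4: ['banana', 'dinosaur'] (min_width=15, slack=0)
Line 5: ['cup', 'stop', 'violin'] (min_width=15, slack=0)
Line 6: ['pencil', 'machine'] (min_width=14, slack=1)
Line 7: ['stone', 'end'] (min_width=9, slack=6)
Line 8: ['valley', 'draw'] (min_width=11, slack=4)
Line 9: ['oats', 'sand', 'north'] (min_width=15, slack=0)
Line 10: ['wolf', 'chair', 'bus'] (min_width=14, slack=1)
Line 11: ['pencil'] (min_width=6, slack=9)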